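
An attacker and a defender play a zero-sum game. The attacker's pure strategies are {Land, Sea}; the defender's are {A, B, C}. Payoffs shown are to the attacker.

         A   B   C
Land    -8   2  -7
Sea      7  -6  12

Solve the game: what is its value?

Row minima: Land → -8, Sea → -6; maximin = -6.
Column maxima: A → 7, B → 2, C → 12; minimax = 2.
-6 ≠ 2, so there is no saddle point; optimal play is mixed.
C is strictly dominated by A (it gives the attacker strictly more in every row), so the defender never plays it.
On the remaining 2×2 (Land, Sea vs A, B):
Let the attacker play Land with probability p. Expected payoff against A: (-8)p + 7(1−p) = −15p + 7; against B: 2p + (-6)(1−p) = 8p − 6.
Setting these equal: −15p + 7 = 8p − 6 ⇒ −23p = -13 ⇒ p = 13/23, and the value is (-15)·(13/23) + 7 = -34/23.
For the defender: with q = P(A), equating Land's and Sea's payoffs gives −10q + 2 = 13q − 6 ⇒ q = 8/23.

-34/23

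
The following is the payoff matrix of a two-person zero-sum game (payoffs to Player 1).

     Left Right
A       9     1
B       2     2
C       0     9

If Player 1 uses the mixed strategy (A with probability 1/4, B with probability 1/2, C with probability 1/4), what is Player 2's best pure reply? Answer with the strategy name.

If Player 2 plays Left, Player 1's expected payoff is (1/4)·9 + (1/2)·2 + (1/4)·0 = 13/4.
If Player 2 plays Right, Player 1's expected payoff is (1/4)·1 + (1/2)·2 + (1/4)·9 = 7/2.
Player 2 minimizes Player 1's payoff; the smallest is 13/4, so the best response is Left.

Left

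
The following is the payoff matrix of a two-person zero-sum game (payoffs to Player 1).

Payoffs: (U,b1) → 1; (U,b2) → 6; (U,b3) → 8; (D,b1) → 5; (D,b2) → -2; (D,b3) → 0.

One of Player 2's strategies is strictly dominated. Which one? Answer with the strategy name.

b3

b2 holds Player 1's payoff strictly below b3 in every row: 6 < 8, -2 < 0.
So b3 is strictly dominated for Player 2.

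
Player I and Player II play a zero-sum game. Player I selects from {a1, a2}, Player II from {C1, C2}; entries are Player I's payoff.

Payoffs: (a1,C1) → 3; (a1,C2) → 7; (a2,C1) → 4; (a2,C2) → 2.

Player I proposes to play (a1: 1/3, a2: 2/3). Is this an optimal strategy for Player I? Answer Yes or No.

Yes

Against C1 this mix gives (1/3)·3 + (2/3)·4 = 11/3.
Against C2 this mix gives (1/3)·7 + (2/3)·2 = 11/3.
All of Player II's active replies (C1, C2) yield 11/3, and no column does worse for Player I. The mix makes Player II indifferent and guarantees 11/3, so it is optimal.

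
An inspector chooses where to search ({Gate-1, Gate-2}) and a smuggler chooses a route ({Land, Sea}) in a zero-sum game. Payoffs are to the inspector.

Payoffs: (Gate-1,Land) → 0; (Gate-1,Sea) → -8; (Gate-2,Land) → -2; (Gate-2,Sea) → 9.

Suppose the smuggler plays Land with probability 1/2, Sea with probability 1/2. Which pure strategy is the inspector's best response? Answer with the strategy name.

Gate-2

Expected payoff of Gate-1: (1/2)·0 + (1/2)·(-8) = -4.
Expected payoff of Gate-2: (1/2)·(-2) + (1/2)·9 = 7/2.
The largest is 7/2, so the inspector's best response is Gate-2.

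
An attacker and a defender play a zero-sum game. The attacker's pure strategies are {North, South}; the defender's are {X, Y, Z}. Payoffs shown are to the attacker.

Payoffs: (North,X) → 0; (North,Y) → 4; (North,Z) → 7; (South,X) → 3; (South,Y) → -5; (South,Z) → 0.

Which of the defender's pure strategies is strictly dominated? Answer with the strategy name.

Z

Y holds the attacker's payoff strictly below Z in every row: 4 < 7, -5 < 0.
So Z is strictly dominated for the defender.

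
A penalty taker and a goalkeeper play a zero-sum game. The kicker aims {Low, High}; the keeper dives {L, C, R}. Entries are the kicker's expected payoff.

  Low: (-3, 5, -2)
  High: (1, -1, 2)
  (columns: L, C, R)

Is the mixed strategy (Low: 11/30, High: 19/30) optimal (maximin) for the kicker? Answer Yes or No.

No

Against L this mix gives (11/30)·(-3) + (19/30)·1 = -7/15.
Against C this mix gives (11/30)·5 + (19/30)·(-1) = 6/5.
Against R this mix gives (11/30)·(-2) + (19/30)·2 = 8/15.
The keeper will play L, holding the kicker to -7/15. Shifting weight toward the row that does better against L would raise this floor (the equalizing mix achieves 1/5 against both L and C), so the proposed strategy is not optimal.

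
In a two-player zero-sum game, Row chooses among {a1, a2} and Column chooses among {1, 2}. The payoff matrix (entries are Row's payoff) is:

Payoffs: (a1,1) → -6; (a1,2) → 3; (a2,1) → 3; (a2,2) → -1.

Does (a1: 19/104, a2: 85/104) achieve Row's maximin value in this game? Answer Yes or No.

Against 1 this mix gives (19/104)·(-6) + (85/104)·3 = 141/104.
Against 2 this mix gives (19/104)·3 + (85/104)·(-1) = -7/26.
Column will play 2, holding Row to -7/26. Shifting weight toward the row that does better against 2 would raise this floor (the equalizing mix achieves 3/13 against both 2 and 1), so the proposed strategy is not optimal.

No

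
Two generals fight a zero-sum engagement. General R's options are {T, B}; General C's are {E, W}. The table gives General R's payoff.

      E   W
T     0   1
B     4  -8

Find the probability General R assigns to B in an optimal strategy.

Row minima: T → 0, B → -8; maximin = 0.
Column maxima: E → 4, W → 1; minimax = 1.
0 ≠ 1, so there is no saddle point; optimal play is mixed.
Let General R play T with probability p. Expected payoff against E: 0p + 4(1−p) = −4p + 4; against W: 1p + (-8)(1−p) = 9p − 8.
Setting these equal: −4p + 4 = 9p − 8 ⇒ −13p = -12 ⇒ p = 12/13, and the value is (-4)·(12/13) + 4 = 4/13.
For General C: with q = P(E), equating T's and B's payoffs gives −q + 1 = 12q − 8 ⇒ q = 9/13.

1/13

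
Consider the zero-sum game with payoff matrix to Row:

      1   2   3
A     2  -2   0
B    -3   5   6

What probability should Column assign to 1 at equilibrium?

7/12

Row minima: A → -2, B → -3; maximin = -2.
Column maxima: 1 → 2, 2 → 5, 3 → 6; minimax = 2.
-2 ≠ 2, so there is no saddle point; optimal play is mixed.
3 is strictly dominated by 2 (it gives Row strictly more in every row), so Column never plays it.
On the remaining 2×2 (A, B vs 1, 2):
Let Row play A with probability p. Expected payoff against 1: 2p + (-3)(1−p) = 5p − 3; against 2: (-2)p + 5(1−p) = −7p + 5.
Setting these equal: 5p − 3 = −7p + 5 ⇒ 12p = 8 ⇒ p = 2/3, and the value is (5)·(2/3) − 3 = 1/3.
For Column: with q = P(1), equating A's and B's payoffs gives 4q − 2 = −8q + 5 ⇒ q = 7/12.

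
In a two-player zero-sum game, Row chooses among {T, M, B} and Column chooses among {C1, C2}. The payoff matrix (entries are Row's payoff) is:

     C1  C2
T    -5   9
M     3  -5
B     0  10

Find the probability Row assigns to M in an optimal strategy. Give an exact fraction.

5/9

Row minima: T → -5, M → -5, B → 0; maximin = 0.
Column maxima: C1 → 3, C2 → 10; minimax = 3.
0 ≠ 3, so there is no saddle point; optimal play is mixed.
T is strictly dominated by B, so Row never plays it.
On the remaining 2×2 (M, B vs C1, C2):
Let Row play M with probability p. Expected payoff against C1: 3p + 0(1−p) = 3p; against C2: (-5)p + 10(1−p) = −15p + 10.
Setting these equal: 3p = −15p + 10 ⇒ 18p = 10 ⇒ p = 5/9, and the value is (3)·(5/9) = 5/3.
For Column: with q = P(C1), equating M's and B's payoffs gives 8q − 5 = −10q + 10 ⇒ q = 5/6.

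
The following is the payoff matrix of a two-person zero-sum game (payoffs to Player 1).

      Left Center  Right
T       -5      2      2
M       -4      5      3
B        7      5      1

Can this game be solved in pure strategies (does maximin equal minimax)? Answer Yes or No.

No

Row minima: T → -5, M → -4, B → 1; maximin = 1.
Column maxima: Left → 7, Center → 5, Right → 3; minimax = 3.
1 ≠ 3, so no pure-strategy equilibrium exists.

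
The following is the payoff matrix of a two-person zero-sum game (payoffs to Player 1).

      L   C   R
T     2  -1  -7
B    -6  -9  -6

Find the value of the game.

Row minima: T → -7, B → -9; maximin = -7.
Column maxima: L → 2, C → -1, R → -6; minimax = -6.
-7 ≠ -6, so there is no saddle point; optimal play is mixed.
L is strictly dominated by C (it gives Player 1 strictly more in every row), so Player 2 never plays it.
On the remaining 2×2 (T, B vs C, R):
Let Player 1 play T with probability p. Expected payoff against C: (-1)p + (-9)(1−p) = 8p − 9; against R: (-7)p + (-6)(1−p) = −p − 6.
Setting these equal: 8p − 9 = −p − 6 ⇒ 9p = 3 ⇒ p = 1/3, and the value is (8)·(1/3) − 9 = -19/3.
For Player 2: with q = P(C), equating T's and B's payoffs gives 6q − 7 = −3q − 6 ⇒ q = 1/9.

-19/3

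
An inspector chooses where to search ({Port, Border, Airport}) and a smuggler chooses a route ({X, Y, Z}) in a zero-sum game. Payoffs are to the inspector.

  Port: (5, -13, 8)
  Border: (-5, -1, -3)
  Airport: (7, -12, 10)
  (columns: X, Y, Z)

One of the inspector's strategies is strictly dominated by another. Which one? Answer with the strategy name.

Port

Airport gives a strictly higher payoff than Port against every column: 7 > 5, -12 > -13, 10 > 8.
So Port is strictly dominated and the inspector never plays it.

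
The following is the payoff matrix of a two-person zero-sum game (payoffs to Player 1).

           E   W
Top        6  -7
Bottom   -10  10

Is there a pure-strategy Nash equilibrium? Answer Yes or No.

Row minima: Top → -7, Bottom → -10; maximin = -7.
Column maxima: E → 6, W → 10; minimax = 6.
-7 ≠ 6, so no pure-strategy equilibrium exists.

No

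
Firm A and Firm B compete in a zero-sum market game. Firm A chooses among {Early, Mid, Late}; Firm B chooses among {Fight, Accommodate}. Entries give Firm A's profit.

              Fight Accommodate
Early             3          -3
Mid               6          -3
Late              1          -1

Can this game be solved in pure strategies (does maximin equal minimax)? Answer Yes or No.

Row minima: Early → -3, Mid → -3, Late → -1; maximin = -1.
Column maxima: Fight → 6, Accommodate → -1; minimax = -1.
maximin = minimax = -1, so a saddle point exists.

Yes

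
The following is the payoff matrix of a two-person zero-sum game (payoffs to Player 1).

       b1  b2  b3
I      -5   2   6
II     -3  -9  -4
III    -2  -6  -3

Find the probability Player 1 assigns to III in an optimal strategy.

Row minima: I → -5, II → -9, III → -6; maximin = -5.
Column maxima: b1 → -2, b2 → 2, b3 → 6; minimax = -2.
-5 ≠ -2, so there is no saddle point; optimal play is mixed.
II is strictly dominated by III, so Player 1 never plays it.
b3 is strictly dominated by b2 (it gives Player 1 strictly more in every row), so Player 2 never plays it.
On the remaining 2×2 (I, III vs b1, b2):
Let Player 1 play I with probability p. Expected payoff against b1: (-5)p + (-2)(1−p) = −3p − 2; against b2: 2p + (-6)(1−p) = 8p − 6.
Setting these equal: −3p − 2 = 8p − 6 ⇒ −11p = -4 ⇒ p = 4/11, and the value is (-3)·(4/11) − 2 = -34/11.
For Player 2: with q = P(b1), equating I's and III's payoffs gives −7q + 2 = 4q − 6 ⇒ q = 8/11.

7/11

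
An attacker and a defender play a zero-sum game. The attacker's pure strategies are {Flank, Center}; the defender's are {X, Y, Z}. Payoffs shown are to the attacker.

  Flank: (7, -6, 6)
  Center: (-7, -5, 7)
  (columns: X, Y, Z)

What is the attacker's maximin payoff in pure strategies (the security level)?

-6

Row minima: Flank → -6, Center → -7.
The best of these is -6.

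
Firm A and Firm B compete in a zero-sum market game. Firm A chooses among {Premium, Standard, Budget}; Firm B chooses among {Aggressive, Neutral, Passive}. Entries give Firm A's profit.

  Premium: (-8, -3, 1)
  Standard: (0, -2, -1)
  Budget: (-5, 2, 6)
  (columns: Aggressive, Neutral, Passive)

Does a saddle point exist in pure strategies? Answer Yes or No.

Row minima: Premium → -8, Standard → -2, Budget → -5; maximin = -2.
Column maxima: Aggressive → 0, Neutral → 2, Passive → 6; minimax = 0.
-2 ≠ 0, so no pure-strategy equilibrium exists.

No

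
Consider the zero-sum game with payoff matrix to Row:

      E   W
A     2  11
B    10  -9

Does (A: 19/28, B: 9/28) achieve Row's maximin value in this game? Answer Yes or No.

Against E this mix gives (19/28)·2 + (9/28)·10 = 32/7.
Against W this mix gives (19/28)·11 + (9/28)·(-9) = 32/7.
All of Column's active replies (E, W) yield 32/7, and no column does worse for Row. The mix makes Column indifferent and guarantees 32/7, so it is optimal.

Yes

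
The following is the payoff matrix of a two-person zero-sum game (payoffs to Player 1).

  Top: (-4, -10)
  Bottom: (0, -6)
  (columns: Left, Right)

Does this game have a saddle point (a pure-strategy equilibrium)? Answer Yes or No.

Yes

Row minima: Top → -10, Bottom → -6; maximin = -6.
Column maxima: Left → 0, Right → -6; minimax = -6.
maximin = minimax = -6, so a saddle point exists.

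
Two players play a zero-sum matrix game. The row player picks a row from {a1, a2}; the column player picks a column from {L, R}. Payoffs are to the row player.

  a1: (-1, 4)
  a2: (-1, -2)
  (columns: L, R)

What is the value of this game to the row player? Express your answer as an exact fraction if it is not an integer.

-1

Row minima: a1 → -1, a2 → -2; maximin = -1.
Column maxima: L → -1, R → 4; minimax = -1.
Since maximin = minimax = -1, there is a saddle point and the value is -1.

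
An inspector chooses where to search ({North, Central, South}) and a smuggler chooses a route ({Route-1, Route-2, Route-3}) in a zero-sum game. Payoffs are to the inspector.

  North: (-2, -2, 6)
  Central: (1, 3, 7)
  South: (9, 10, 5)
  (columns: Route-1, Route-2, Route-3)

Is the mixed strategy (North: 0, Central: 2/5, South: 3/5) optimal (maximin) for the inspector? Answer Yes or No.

Yes

Against Route-1 this mix gives (2/5)·1 + (3/5)·9 = 29/5.
Against Route-2 this mix gives (2/5)·3 + (3/5)·10 = 36/5.
Against Route-3 this mix gives (2/5)·7 + (3/5)·5 = 29/5.
All of the smuggler's active replies (Route-1, Route-3) yield 29/5, and no column does worse for the inspector. The mix makes the smuggler indifferent and guarantees 29/5, so it is optimal.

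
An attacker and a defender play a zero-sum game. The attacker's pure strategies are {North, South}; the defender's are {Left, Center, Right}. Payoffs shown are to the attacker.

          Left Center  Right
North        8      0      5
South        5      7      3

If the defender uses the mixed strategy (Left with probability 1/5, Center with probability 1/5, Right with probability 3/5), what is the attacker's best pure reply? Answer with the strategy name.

North

Expected payoff of North: (1/5)·8 + (1/5)·0 + (3/5)·5 = 23/5.
Expected payoff of South: (1/5)·5 + (1/5)·7 + (3/5)·3 = 21/5.
The largest is 23/5, so the attacker's best response is North.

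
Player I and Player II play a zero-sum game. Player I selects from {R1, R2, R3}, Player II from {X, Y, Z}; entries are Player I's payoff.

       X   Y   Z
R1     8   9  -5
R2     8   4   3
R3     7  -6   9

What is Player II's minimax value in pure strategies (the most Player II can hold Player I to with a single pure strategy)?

8

Column maxima: X → 8, Y → 9, Z → 9.
The smallest of these is 8.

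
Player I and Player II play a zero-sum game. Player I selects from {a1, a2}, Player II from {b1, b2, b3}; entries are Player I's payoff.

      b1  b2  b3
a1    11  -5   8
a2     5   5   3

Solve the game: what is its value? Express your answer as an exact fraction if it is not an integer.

Row minima: a1 → -5, a2 → 3; maximin = 3.
Column maxima: b1 → 11, b2 → 5, b3 → 8; minimax = 5.
3 ≠ 5, so there is no saddle point; optimal play is mixed.
b1 is strictly dominated by b3 (it gives Player I strictly more in every row), so Player II never plays it.
On the remaining 2×2 (a1, a2 vs b2, b3):
Let Player I play a1 with probability p. Expected payoff against b2: (-5)p + 5(1−p) = −10p + 5; against b3: 8p + 3(1−p) = 5p + 3.
Setting these equal: −10p + 5 = 5p + 3 ⇒ −15p = -2 ⇒ p = 2/15, and the value is (-10)·(2/15) + 5 = 11/3.
For Player II: with q = P(b2), equating a1's and a2's payoffs gives −13q + 8 = 2q + 3 ⇒ q = 1/3.

11/3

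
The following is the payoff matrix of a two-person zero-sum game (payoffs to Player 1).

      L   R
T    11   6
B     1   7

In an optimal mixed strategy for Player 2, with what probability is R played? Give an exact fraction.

Row minima: T → 6, B → 1; maximin = 6.
Column maxima: L → 11, R → 7; minimax = 7.
6 ≠ 7, so there is no saddle point; optimal play is mixed.
Let Player 1 play T with probability p. Expected payoff against L: 11p + 1(1−p) = 10p + 1; against R: 6p + 7(1−p) = −p + 7.
Setting these equal: 10p + 1 = −p + 7 ⇒ 11p = 6 ⇒ p = 6/11, and the value is (10)·(6/11) + 1 = 71/11.
For Player 2: with q = P(L), equating T's and B's payoffs gives 5q + 6 = −6q + 7 ⇒ q = 1/11.

10/11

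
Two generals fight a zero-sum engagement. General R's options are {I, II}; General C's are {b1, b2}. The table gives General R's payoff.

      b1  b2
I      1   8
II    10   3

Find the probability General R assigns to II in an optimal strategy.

1/2

Row minima: I → 1, II → 3; maximin = 3.
Column maxima: b1 → 10, b2 → 8; minimax = 8.
3 ≠ 8, so there is no saddle point; optimal play is mixed.
Let General R play I with probability p. Expected payoff against b1: 1p + 10(1−p) = −9p + 10; against b2: 8p + 3(1−p) = 5p + 3.
Setting these equal: −9p + 10 = 5p + 3 ⇒ −14p = -7 ⇒ p = 1/2, and the value is (-9)·(1/2) + 10 = 11/2.
For General C: with q = P(b1), equating I's and II's payoffs gives −7q + 8 = 7q + 3 ⇒ q = 5/14.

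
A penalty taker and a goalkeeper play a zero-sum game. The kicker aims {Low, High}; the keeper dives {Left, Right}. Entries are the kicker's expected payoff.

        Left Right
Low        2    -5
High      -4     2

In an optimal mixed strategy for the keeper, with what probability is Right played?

6/13

Row minima: Low → -5, High → -4; maximin = -4.
Column maxima: Left → 2, Right → 2; minimax = 2.
-4 ≠ 2, so there is no saddle point; optimal play is mixed.
Let the kicker play Low with probability p. Expected payoff against Left: 2p + (-4)(1−p) = 6p − 4; against Right: (-5)p + 2(1−p) = −7p + 2.
Setting these equal: 6p − 4 = −7p + 2 ⇒ 13p = 6 ⇒ p = 6/13, and the value is (6)·(6/13) − 4 = -16/13.
For the keeper: with q = P(Left), equating Low's and High's payoffs gives 7q − 5 = −6q + 2 ⇒ q = 7/13.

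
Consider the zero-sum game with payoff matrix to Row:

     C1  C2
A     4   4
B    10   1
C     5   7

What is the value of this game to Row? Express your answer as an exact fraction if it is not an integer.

65/11

Row minima: A → 4, B → 1, C → 5; maximin = 5.
Column maxima: C1 → 10, C2 → 7; minimax = 7.
5 ≠ 7, so there is no saddle point; optimal play is mixed.
A is strictly dominated by C, so Row never plays it.
On the remaining 2×2 (B, C vs C1, C2):
Let Row play B with probability p. Expected payoff against C1: 10p + 5(1−p) = 5p + 5; against C2: 1p + 7(1−p) = −6p + 7.
Setting these equal: 5p + 5 = −6p + 7 ⇒ 11p = 2 ⇒ p = 2/11, and the value is (5)·(2/11) + 5 = 65/11.
For Column: with q = P(C1), equating B's and C's payoffs gives 9q + 1 = −2q + 7 ⇒ q = 6/11.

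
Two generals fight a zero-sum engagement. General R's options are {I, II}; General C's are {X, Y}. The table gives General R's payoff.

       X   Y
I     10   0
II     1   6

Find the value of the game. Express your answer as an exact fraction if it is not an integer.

4

Row minima: I → 0, II → 1; maximin = 1.
Column maxima: X → 10, Y → 6; minimax = 6.
1 ≠ 6, so there is no saddle point; optimal play is mixed.
Let General R play I with probability p. Expected payoff against X: 10p + 1(1−p) = 9p + 1; against Y: 0p + 6(1−p) = −6p + 6.
Setting these equal: 9p + 1 = −6p + 6 ⇒ 15p = 5 ⇒ p = 1/3, and the value is (9)·(1/3) + 1 = 4.
For General C: with q = P(X), equating I's and II's payoffs gives 10q = −5q + 6 ⇒ q = 2/5.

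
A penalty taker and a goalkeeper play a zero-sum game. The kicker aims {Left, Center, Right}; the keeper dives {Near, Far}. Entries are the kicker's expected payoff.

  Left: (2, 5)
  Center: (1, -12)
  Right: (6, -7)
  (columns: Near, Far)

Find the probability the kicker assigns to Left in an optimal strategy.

Row minima: Left → 2, Center → -12, Right → -7; maximin = 2.
Column maxima: Near → 6, Far → 5; minimax = 5.
2 ≠ 5, so there is no saddle point; optimal play is mixed.
Center is strictly dominated by Left, so the kicker never plays it.
On the remaining 2×2 (Left, Right vs Near, Far):
Let the kicker play Left with probability p. Expected payoff against Near: 2p + 6(1−p) = −4p + 6; against Far: 5p + (-7)(1−p) = 12p − 7.
Setting these equal: −4p + 6 = 12p − 7 ⇒ −16p = -13 ⇒ p = 13/16, and the value is (-4)·(13/16) + 6 = 11/4.
For the keeper: with q = P(Near), equating Left's and Right's payoffs gives −3q + 5 = 13q − 7 ⇒ q = 3/4.

13/16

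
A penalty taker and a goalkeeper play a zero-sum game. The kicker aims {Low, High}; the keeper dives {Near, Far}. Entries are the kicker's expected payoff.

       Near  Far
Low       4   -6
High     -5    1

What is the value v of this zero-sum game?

-13/8

Row minima: Low → -6, High → -5; maximin = -5.
Column maxima: Near → 4, Far → 1; minimax = 1.
-5 ≠ 1, so there is no saddle point; optimal play is mixed.
Let the kicker play Low with probability p. Expected payoff against Near: 4p + (-5)(1−p) = 9p − 5; against Far: (-6)p + 1(1−p) = −7p + 1.
Setting these equal: 9p − 5 = −7p + 1 ⇒ 16p = 6 ⇒ p = 3/8, and the value is (9)·(3/8) − 5 = -13/8.
For the keeper: with q = P(Near), equating Low's and High's payoffs gives 10q − 6 = −6q + 1 ⇒ q = 7/16.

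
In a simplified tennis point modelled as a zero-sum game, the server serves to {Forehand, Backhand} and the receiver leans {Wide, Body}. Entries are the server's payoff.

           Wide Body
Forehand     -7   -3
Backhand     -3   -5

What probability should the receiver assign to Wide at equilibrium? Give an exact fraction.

Row minima: Forehand → -7, Backhand → -5; maximin = -5.
Column maxima: Wide → -3, Body → -3; minimax = -3.
-5 ≠ -3, so there is no saddle point; optimal play is mixed.
Let the server play Forehand with probability p. Expected payoff against Wide: (-7)p + (-3)(1−p) = −4p − 3; against Body: (-3)p + (-5)(1−p) = 2p − 5.
Setting these equal: −4p − 3 = 2p − 5 ⇒ −6p = -2 ⇒ p = 1/3, and the value is (-4)·(1/3) − 3 = -13/3.
For the receiver: with q = P(Wide), equating Forehand's and Backhand's payoffs gives −4q − 3 = 2q − 5 ⇒ q = 1/3.

1/3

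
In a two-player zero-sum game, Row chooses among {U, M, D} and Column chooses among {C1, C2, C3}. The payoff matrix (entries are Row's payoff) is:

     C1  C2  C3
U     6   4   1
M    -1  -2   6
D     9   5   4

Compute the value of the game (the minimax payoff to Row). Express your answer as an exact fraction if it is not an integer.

38/9

Row minima: U → 1, M → -2, D → 4; maximin = 4.
Column maxima: C1 → 9, C2 → 5, C3 → 6; minimax = 5.
4 ≠ 5, so there is no saddle point; optimal play is mixed.
U is strictly dominated by D, so Row never plays it.
C1 is strictly dominated by C2 (it gives Row strictly more in every row), so Column never plays it.
On the remaining 2×2 (M, D vs C2, C3):
Let Row play M with probability p. Expected payoff against C2: (-2)p + 5(1−p) = −7p + 5; against C3: 6p + 4(1−p) = 2p + 4.
Setting these equal: −7p + 5 = 2p + 4 ⇒ −9p = -1 ⇒ p = 1/9, and the value is (-7)·(1/9) + 5 = 38/9.
For Column: with q = P(C2), equating M's and D's payoffs gives −8q + 6 = q + 4 ⇒ q = 2/9.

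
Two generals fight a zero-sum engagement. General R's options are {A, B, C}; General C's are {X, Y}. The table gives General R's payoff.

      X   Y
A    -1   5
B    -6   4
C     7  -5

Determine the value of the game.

5/3

Row minima: A → -1, B → -6, C → -5; maximin = -1.
Column maxima: X → 7, Y → 5; minimax = 5.
-1 ≠ 5, so there is no saddle point; optimal play is mixed.
B is strictly dominated by A, so General R never plays it.
On the remaining 2×2 (A, C vs X, Y):
Let General R play A with probability p. Expected payoff against X: (-1)p + 7(1−p) = −8p + 7; against Y: 5p + (-5)(1−p) = 10p − 5.
Setting these equal: −8p + 7 = 10p − 5 ⇒ −18p = -12 ⇒ p = 2/3, and the value is (-8)·(2/3) + 7 = 5/3.
For General C: with q = P(X), equating A's and C's payoffs gives −6q + 5 = 12q − 5 ⇒ q = 5/9.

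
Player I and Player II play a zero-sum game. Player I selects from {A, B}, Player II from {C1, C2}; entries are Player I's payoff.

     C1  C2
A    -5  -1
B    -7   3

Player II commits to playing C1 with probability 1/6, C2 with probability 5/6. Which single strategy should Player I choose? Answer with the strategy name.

B

Expected payoff of A: (1/6)·(-5) + (5/6)·(-1) = -5/3.
Expected payoff of B: (1/6)·(-7) + (5/6)·3 = 4/3.
The largest is 4/3, so Player I's best response is B.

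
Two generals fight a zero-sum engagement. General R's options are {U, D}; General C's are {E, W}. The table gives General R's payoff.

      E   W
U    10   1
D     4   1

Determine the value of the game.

1

Row minima: U → 1, D → 1; maximin = 1.
Column maxima: E → 10, W → 1; minimax = 1.
Since maximin = minimax = 1, there is a saddle point and the value is 1.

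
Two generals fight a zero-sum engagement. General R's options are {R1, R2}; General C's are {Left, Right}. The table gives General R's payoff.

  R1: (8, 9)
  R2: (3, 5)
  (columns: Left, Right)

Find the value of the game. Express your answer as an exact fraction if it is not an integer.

8

Row minima: R1 → 8, R2 → 3; maximin = 8.
Column maxima: Left → 8, Right → 9; minimax = 8.
Since maximin = minimax = 8, there is a saddle point and the value is 8.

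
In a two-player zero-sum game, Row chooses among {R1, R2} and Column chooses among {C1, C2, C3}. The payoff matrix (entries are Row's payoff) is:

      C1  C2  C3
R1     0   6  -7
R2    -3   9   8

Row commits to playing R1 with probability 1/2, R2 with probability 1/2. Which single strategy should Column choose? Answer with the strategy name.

If Column plays C1, Row's expected payoff is (1/2)·0 + (1/2)·(-3) = -3/2.
If Column plays C2, Row's expected payoff is (1/2)·6 + (1/2)·9 = 15/2.
If Column plays C3, Row's expected payoff is (1/2)·(-7) + (1/2)·8 = 1/2.
Column minimizes Row's payoff; the smallest is -3/2, so the best response is C1.

C1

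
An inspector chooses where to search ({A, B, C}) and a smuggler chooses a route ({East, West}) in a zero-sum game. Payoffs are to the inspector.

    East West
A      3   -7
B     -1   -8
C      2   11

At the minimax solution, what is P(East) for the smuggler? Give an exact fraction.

18/19

Row minima: A → -7, B → -8, C → 2; maximin = 2.
Column maxima: East → 3, West → 11; minimax = 3.
2 ≠ 3, so there is no saddle point; optimal play is mixed.
B is strictly dominated by A, so the inspector never plays it.
On the remaining 2×2 (A, C vs East, West):
Let the inspector play A with probability p. Expected payoff against East: 3p + 2(1−p) = p + 2; against West: (-7)p + 11(1−p) = −18p + 11.
Setting these equal: p + 2 = −18p + 11 ⇒ 19p = 9 ⇒ p = 9/19, and the value is (1)·(9/19) + 2 = 47/19.
For the smuggler: with q = P(East), equating A's and C's payoffs gives 10q − 7 = −9q + 11 ⇒ q = 18/19.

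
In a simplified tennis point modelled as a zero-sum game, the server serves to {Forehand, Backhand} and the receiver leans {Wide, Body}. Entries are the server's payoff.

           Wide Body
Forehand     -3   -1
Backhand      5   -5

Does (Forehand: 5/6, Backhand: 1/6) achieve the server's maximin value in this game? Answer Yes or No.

Against Wide this mix gives (5/6)·(-3) + (1/6)·5 = -5/3.
Against Body this mix gives (5/6)·(-1) + (1/6)·(-5) = -5/3.
All of the receiver's active replies (Wide, Body) yield -5/3, and no column does worse for the server. The mix makes the receiver indifferent and guarantees -5/3, so it is optimal.

Yes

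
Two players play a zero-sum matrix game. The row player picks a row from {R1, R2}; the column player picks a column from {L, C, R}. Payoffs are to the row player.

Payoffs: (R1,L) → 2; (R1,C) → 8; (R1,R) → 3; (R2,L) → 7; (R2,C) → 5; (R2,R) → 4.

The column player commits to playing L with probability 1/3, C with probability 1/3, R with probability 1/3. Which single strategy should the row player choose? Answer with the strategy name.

Expected payoff of R1: (1/3)·2 + (1/3)·8 + (1/3)·3 = 13/3.
Expected payoff of R2: (1/3)·7 + (1/3)·5 + (1/3)·4 = 16/3.
The largest is 16/3, so the row player's best response is R2.

R2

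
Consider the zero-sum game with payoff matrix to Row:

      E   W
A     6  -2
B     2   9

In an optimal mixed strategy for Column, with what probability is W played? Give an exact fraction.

4/15

Row minima: A → -2, B → 2; maximin = 2.
Column maxima: E → 6, W → 9; minimax = 6.
2 ≠ 6, so there is no saddle point; optimal play is mixed.
Let Row play A with probability p. Expected payoff against E: 6p + 2(1−p) = 4p + 2; against W: (-2)p + 9(1−p) = −11p + 9.
Setting these equal: 4p + 2 = −11p + 9 ⇒ 15p = 7 ⇒ p = 7/15, and the value is (4)·(7/15) + 2 = 58/15.
For Column: with q = P(E), equating A's and B's payoffs gives 8q − 2 = −7q + 9 ⇒ q = 11/15.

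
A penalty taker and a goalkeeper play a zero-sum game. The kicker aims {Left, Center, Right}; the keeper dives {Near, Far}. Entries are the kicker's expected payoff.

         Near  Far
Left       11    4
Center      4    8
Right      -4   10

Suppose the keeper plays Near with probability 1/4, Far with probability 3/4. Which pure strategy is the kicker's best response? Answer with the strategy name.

Expected payoff of Left: (1/4)·11 + (3/4)·4 = 23/4.
Expected payoff of Center: (1/4)·4 + (3/4)·8 = 7.
Expected payoff of Right: (1/4)·(-4) + (3/4)·10 = 13/2.
The largest is 7, so the kicker's best response is Center.

Center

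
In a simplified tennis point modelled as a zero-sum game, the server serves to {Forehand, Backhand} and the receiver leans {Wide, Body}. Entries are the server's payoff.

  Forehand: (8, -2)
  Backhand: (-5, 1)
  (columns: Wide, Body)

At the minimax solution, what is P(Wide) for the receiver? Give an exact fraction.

Row minima: Forehand → -2, Backhand → -5; maximin = -2.
Column maxima: Wide → 8, Body → 1; minimax = 1.
-2 ≠ 1, so there is no saddle point; optimal play is mixed.
Let the server play Forehand with probability p. Expected payoff against Wide: 8p + (-5)(1−p) = 13p − 5; against Body: (-2)p + 1(1−p) = −3p + 1.
Setting these equal: 13p − 5 = −3p + 1 ⇒ 16p = 6 ⇒ p = 3/8, and the value is (13)·(3/8) − 5 = -1/8.
For the receiver: with q = P(Wide), equating Forehand's and Backhand's payoffs gives 10q − 2 = −6q + 1 ⇒ q = 3/16.

3/16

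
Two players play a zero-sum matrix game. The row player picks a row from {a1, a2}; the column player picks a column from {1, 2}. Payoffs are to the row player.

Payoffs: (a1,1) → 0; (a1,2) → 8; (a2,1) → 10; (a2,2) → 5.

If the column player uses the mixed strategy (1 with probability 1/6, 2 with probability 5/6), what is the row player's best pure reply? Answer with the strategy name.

a1

Expected payoff of a1: (1/6)·0 + (5/6)·8 = 20/3.
Expected payoff of a2: (1/6)·10 + (5/6)·5 = 35/6.
The largest is 20/3, so the row player's best response is a1.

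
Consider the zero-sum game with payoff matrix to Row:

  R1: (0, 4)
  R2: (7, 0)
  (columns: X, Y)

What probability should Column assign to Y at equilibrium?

Row minima: R1 → 0, R2 → 0; maximin = 0.
Column maxima: X → 7, Y → 4; minimax = 4.
0 ≠ 4, so there is no saddle point; optimal play is mixed.
Let Row play R1 with probability p. Expected payoff against X: 0p + 7(1−p) = −7p + 7; against Y: 4p + 0(1−p) = 4p.
Setting these equal: −7p + 7 = 4p ⇒ −11p = -7 ⇒ p = 7/11, and the value is (-7)·(7/11) + 7 = 28/11.
For Column: with q = P(X), equating R1's and R2's payoffs gives −4q + 4 = 7q ⇒ q = 4/11.

7/11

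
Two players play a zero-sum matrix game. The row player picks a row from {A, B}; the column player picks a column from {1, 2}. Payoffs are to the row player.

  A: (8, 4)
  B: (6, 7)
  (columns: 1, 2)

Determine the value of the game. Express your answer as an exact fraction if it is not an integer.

Row minima: A → 4, B → 6; maximin = 6.
Column maxima: 1 → 8, 2 → 7; minimax = 7.
6 ≠ 7, so there is no saddle point; optimal play is mixed.
Let the row player play A with probability p. Expected payoff against 1: 8p + 6(1−p) = 2p + 6; against 2: 4p + 7(1−p) = −3p + 7.
Setting these equal: 2p + 6 = −3p + 7 ⇒ 5p = 1 ⇒ p = 1/5, and the value is (2)·(1/5) + 6 = 32/5.
For the column player: with q = P(1), equating A's and B's payoffs gives 4q + 4 = −q + 7 ⇒ q = 3/5.

32/5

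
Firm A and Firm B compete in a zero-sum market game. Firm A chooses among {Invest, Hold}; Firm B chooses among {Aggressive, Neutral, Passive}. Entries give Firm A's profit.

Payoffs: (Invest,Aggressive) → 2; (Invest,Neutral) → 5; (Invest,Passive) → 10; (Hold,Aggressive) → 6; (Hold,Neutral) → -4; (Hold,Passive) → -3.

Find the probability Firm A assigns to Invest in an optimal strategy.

10/13

Row minima: Invest → 2, Hold → -4; maximin = 2.
Column maxima: Aggressive → 6, Neutral → 5, Passive → 10; minimax = 5.
2 ≠ 5, so there is no saddle point; optimal play is mixed.
Passive is strictly dominated by Neutral (it gives Firm A strictly more in every row), so Firm B never plays it.
On the remaining 2×2 (Invest, Hold vs Aggressive, Neutral):
Let Firm A play Invest with probability p. Expected payoff against Aggressive: 2p + 6(1−p) = −4p + 6; against Neutral: 5p + (-4)(1−p) = 9p − 4.
Setting these equal: −4p + 6 = 9p − 4 ⇒ −13p = -10 ⇒ p = 10/13, and the value is (-4)·(10/13) + 6 = 38/13.
For Firm B: with q = P(Aggressive), equating Invest's and Hold's payoffs gives −3q + 5 = 10q − 4 ⇒ q = 9/13.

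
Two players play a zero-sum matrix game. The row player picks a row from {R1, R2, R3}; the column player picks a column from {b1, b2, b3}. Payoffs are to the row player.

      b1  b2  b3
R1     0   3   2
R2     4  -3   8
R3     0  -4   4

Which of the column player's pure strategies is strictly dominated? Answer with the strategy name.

b3

b1 holds the row player's payoff strictly below b3 in every row: 0 < 2, 4 < 8, 0 < 4.
So b3 is strictly dominated for the column player.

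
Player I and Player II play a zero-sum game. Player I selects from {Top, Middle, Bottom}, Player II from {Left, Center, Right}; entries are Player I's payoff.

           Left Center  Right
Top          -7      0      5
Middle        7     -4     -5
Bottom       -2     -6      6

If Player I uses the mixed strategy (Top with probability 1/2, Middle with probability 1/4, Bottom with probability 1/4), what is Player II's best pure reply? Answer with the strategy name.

If Player II plays Left, Player I's expected payoff is (1/2)·(-7) + (1/4)·7 + (1/4)·(-2) = -9/4.
If Player II plays Center, Player I's expected payoff is (1/2)·0 + (1/4)·(-4) + (1/4)·(-6) = -5/2.
If Player II plays Right, Player I's expected payoff is (1/2)·5 + (1/4)·(-5) + (1/4)·6 = 11/4.
Player II minimizes Player I's payoff; the smallest is -5/2, so the best response is Center.

Center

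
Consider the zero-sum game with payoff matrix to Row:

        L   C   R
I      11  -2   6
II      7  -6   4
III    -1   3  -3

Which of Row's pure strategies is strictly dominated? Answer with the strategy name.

II

I gives a strictly higher payoff than II against every column: 11 > 7, -2 > -6, 6 > 4.
So II is strictly dominated and Row never plays it.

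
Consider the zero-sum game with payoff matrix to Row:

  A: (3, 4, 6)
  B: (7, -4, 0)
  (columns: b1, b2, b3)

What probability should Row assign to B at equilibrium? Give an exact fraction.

1/12

Row minima: A → 3, B → -4; maximin = 3.
Column maxima: b1 → 7, b2 → 4, b3 → 6; minimax = 4.
3 ≠ 4, so there is no saddle point; optimal play is mixed.
b3 is strictly dominated by b2 (it gives Row strictly more in every row), so Column never plays it.
On the remaining 2×2 (A, B vs b1, b2):
Let Row play A with probability p. Expected payoff against b1: 3p + 7(1−p) = −4p + 7; against b2: 4p + (-4)(1−p) = 8p − 4.
Setting these equal: −4p + 7 = 8p − 4 ⇒ −12p = -11 ⇒ p = 11/12, and the value is (-4)·(11/12) + 7 = 10/3.
For Column: with q = P(b1), equating A's and B's payoffs gives −q + 4 = 11q − 4 ⇒ q = 2/3.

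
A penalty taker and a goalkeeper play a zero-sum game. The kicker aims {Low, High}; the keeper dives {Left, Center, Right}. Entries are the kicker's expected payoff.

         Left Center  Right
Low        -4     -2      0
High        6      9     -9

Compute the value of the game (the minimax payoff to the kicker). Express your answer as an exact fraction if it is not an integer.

Row minima: Low → -4, High → -9; maximin = -4.
Column maxima: Left → 6, Center → 9, Right → 0; minimax = 0.
-4 ≠ 0, so there is no saddle point; optimal play is mixed.
Center is strictly dominated by Left (it gives the kicker strictly more in every row), so the keeper never plays it.
On the remaining 2×2 (Low, High vs Left, Right):
Let the kicker play Low with probability p. Expected payoff against Left: (-4)p + 6(1−p) = −10p + 6; against Right: 0p + (-9)(1−p) = 9p − 9.
Setting these equal: −10p + 6 = 9p − 9 ⇒ −19p = -15 ⇒ p = 15/19, and the value is (-10)·(15/19) + 6 = -36/19.
For the keeper: with q = P(Left), equating Low's and High's payoffs gives −4q = 15q − 9 ⇒ q = 9/19.

-36/19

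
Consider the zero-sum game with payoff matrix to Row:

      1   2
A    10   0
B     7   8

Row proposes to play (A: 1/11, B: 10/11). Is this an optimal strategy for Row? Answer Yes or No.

Yes

Against 1 this mix gives (1/11)·10 + (10/11)·7 = 80/11.
Against 2 this mix gives (1/11)·0 + (10/11)·8 = 80/11.
All of Column's active replies (1, 2) yield 80/11, and no column does worse for Row. The mix makes Column indifferent and guarantees 80/11, so it is optimal.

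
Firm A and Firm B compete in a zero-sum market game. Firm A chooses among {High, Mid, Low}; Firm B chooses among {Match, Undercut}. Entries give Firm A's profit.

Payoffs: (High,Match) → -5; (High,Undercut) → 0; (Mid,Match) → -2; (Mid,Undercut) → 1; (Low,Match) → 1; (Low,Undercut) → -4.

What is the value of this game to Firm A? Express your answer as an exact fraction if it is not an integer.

-7/8

Row minima: High → -5, Mid → -2, Low → -4; maximin = -2.
Column maxima: Match → 1, Undercut → 1; minimax = 1.
-2 ≠ 1, so there is no saddle point; optimal play is mixed.
High is strictly dominated by Mid, so Firm A never plays it.
On the remaining 2×2 (Mid, Low vs Match, Undercut):
Let Firm A play Mid with probability p. Expected payoff against Match: (-2)p + 1(1−p) = −3p + 1; against Undercut: 1p + (-4)(1−p) = 5p − 4.
Setting these equal: −3p + 1 = 5p − 4 ⇒ −8p = -5 ⇒ p = 5/8, and the value is (-3)·(5/8) + 1 = -7/8.
For Firm B: with q = P(Match), equating Mid's and Low's payoffs gives −3q + 1 = 5q − 4 ⇒ q = 5/8.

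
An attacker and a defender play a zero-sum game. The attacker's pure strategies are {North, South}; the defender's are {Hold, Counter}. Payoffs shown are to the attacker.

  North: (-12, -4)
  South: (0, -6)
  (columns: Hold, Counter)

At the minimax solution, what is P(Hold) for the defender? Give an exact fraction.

Row minima: North → -12, South → -6; maximin = -6.
Column maxima: Hold → 0, Counter → -4; minimax = -4.
-6 ≠ -4, so there is no saddle point; optimal play is mixed.
Let the attacker play North with probability p. Expected payoff against Hold: (-12)p + 0(1−p) = −12p; against Counter: (-4)p + (-6)(1−p) = 2p − 6.
Setting these equal: −12p = 2p − 6 ⇒ −14p = -6 ⇒ p = 3/7, and the value is (-12)·(3/7) = -36/7.
For the defender: with q = P(Hold), equating North's and South's payoffs gives −8q − 4 = 6q − 6 ⇒ q = 1/7.

1/7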